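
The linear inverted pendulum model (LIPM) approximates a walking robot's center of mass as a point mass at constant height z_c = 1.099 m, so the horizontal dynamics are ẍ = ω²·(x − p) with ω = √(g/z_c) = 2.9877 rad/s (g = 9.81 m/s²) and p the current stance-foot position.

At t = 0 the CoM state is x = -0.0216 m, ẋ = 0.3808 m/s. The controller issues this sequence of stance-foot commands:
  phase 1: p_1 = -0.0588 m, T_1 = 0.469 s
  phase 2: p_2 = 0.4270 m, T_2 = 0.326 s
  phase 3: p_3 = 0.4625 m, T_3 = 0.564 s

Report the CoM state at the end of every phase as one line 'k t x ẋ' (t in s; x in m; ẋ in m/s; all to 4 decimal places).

1 0.4690 0.2644 1.0319
2 0.7950 0.5731 1.0095
3 1.3590 1.6507 3.6759

phase 1: p=-0.0588, T=0.469, ωT=1.401231, cosh=2.153245, sinh=1.906951; start (x,ẋ)=(-0.021600, 0.380800) → end (x,ẋ)=(0.264353, 1.031899)
phase 2: p=0.4270, T=0.326, ωT=0.973990, cosh=1.513032, sinh=1.135459; start (x,ẋ)=(0.264353, 1.031899) → end (x,ẋ)=(0.573077, 1.009531)
phase 3: p=0.4625, T=0.564, ωT=1.685063, cosh=2.789111, sinh=2.603678; start (x,ẋ)=(0.573077, 1.009531) → end (x,ẋ)=(1.650684, 3.675874)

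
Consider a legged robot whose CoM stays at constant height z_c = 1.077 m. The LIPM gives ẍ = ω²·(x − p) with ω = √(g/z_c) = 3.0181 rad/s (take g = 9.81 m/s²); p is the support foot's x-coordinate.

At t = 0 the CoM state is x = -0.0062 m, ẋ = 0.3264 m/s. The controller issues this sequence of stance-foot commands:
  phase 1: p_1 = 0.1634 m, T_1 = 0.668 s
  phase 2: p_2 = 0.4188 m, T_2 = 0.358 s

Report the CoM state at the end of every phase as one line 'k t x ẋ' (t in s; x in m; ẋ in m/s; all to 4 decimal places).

1 0.6680 -0.0858 -0.6405
2 1.0260 -0.6868 -3.0372

phase 1: p=0.1634, T=0.668, ωT=2.016091, cosh=3.821044, sinh=3.687869; start (x,ẋ)=(-0.006200, 0.326400) → end (x,ẋ)=(-0.085815, -0.640520)
phase 2: p=0.4188, T=0.358, ωT=1.080480, cosh=1.642763, sinh=1.303330; start (x,ẋ)=(-0.085815, -0.640520) → end (x,ẋ)=(-0.686764, -3.037167)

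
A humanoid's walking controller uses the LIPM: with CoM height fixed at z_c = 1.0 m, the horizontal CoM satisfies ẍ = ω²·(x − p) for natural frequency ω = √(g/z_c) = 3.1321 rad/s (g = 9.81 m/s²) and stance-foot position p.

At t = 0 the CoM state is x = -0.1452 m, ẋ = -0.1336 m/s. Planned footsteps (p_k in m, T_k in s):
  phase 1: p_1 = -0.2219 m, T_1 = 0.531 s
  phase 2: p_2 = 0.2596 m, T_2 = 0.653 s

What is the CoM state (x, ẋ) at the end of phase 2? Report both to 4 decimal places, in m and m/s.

x = -0.9370, ẋ = -3.5621

phase 1: p=-0.2219, T=0.531, ωT=1.663145, cosh=2.732710, sinh=2.543168; start (x,ẋ)=(-0.145200, -0.133600) → end (x,ẋ)=(-0.120780, 0.245860)
phase 2: p=0.2596, T=0.653, ωT=2.045261, cosh=3.930262, sinh=3.800916; start (x,ẋ)=(-0.120780, 0.245860) → end (x,ẋ)=(-0.937033, -3.562073)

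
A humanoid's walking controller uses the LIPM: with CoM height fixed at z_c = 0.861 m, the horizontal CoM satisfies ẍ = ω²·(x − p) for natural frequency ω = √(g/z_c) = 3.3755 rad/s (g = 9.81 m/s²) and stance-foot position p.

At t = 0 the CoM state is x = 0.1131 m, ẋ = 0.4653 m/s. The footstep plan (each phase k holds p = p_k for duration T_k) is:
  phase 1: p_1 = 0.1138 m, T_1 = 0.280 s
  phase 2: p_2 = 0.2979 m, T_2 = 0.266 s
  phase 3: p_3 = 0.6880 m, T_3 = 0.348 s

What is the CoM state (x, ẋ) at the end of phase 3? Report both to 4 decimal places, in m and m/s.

x = 0.6519, ẋ = 0.3862

phase 1: p=0.1138, T=0.280, ωT=0.945140, cosh=1.480899, sinh=1.092274; start (x,ẋ)=(0.113100, 0.465300) → end (x,ẋ)=(0.263329, 0.686482)
phase 2: p=0.2979, T=0.266, ωT=0.897883, cosh=1.430916, sinh=1.023485; start (x,ẋ)=(0.263329, 0.686482) → end (x,ẋ)=(0.456580, 0.862864)
phase 3: p=0.6880, T=0.348, ωT=1.174674, cosh=1.773004, sinh=1.464084; start (x,ẋ)=(0.456580, 0.862864) → end (x,ẋ)=(0.651949, 0.386180)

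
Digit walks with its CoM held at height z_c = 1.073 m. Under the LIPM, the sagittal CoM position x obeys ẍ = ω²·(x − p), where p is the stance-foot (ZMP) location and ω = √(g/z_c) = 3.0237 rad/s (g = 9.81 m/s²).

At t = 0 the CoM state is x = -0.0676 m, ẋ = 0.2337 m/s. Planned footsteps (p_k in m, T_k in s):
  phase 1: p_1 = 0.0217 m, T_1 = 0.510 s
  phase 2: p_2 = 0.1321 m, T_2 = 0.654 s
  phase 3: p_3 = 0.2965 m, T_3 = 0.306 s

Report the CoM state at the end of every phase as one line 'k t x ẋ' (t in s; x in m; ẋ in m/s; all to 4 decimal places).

1 0.5100 -0.0242 -0.0310
2 1.1640 -0.4796 -1.7885
3 1.4700 -1.4650 -5.1049

phase 1: p=0.0217, T=0.510, ωT=1.542087, cosh=2.444135, sinh=2.230201; start (x,ẋ)=(-0.067600, 0.233700) → end (x,ẋ)=(-0.024190, -0.030996)
phase 2: p=0.1321, T=0.654, ωT=1.977500, cosh=3.681536, sinh=3.543121; start (x,ẋ)=(-0.024190, -0.030996) → end (x,ẋ)=(-0.479610, -1.788505)
phase 3: p=0.2965, T=0.306, ωT=0.925252, cosh=1.459468, sinh=1.063036; start (x,ẋ)=(-0.479610, -1.788505) → end (x,ẋ)=(-1.464989, -5.104918)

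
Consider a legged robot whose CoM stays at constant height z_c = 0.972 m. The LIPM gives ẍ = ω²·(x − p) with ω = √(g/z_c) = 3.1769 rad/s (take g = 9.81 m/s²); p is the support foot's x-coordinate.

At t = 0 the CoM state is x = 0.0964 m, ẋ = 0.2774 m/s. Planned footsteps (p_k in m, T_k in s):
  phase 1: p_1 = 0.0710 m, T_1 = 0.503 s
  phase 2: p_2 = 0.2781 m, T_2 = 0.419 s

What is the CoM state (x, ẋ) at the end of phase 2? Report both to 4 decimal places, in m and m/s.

phase 1: p=0.0710, T=0.503, ωT=1.597981, cosh=2.572673, sinh=2.370368; start (x,ẋ)=(0.096400, 0.277400) → end (x,ẋ)=(0.343321, 0.904932)
phase 2: p=0.2781, T=0.419, ωT=1.331121, cosh=2.024733, sinh=1.760552; start (x,ẋ)=(0.343321, 0.904932) → end (x,ẋ)=(0.911645, 2.197035)

x = 0.9116, ẋ = 2.1970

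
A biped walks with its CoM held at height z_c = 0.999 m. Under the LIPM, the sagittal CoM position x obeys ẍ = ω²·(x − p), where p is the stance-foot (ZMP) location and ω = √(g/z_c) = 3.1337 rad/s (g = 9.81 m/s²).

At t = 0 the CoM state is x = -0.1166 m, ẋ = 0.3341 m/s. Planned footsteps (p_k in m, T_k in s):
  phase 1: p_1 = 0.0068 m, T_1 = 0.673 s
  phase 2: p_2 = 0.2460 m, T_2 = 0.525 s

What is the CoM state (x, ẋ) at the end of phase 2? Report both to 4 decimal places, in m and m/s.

phase 1: p=0.0068, T=0.673, ωT=2.108980, cosh=4.180597, sinh=4.059236; start (x,ẋ)=(-0.116600, 0.334100) → end (x,ẋ)=(-0.076310, -0.172963)
phase 2: p=0.2460, T=0.525, ωT=1.645193, cosh=2.687491, sinh=2.494516; start (x,ẋ)=(-0.076310, -0.172963) → end (x,ẋ)=(-0.757888, -2.984352)

x = -0.7579, ẋ = -2.9844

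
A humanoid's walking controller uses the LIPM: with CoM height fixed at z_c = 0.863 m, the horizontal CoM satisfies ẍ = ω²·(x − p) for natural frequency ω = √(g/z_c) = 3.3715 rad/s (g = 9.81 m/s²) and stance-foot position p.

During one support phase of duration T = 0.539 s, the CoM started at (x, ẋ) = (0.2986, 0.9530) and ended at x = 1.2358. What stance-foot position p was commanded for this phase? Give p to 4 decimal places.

p = 0.2568

ωT = 3.3715·0.539 = 1.817239; cosh(ωT) = 3.158656, sinh(ωT) = 2.996182
x(T) = p + (x₀−p)·cosh(ωT) + (ẋ₀/ω)·sinh(ωT) ⇒ p·(1 − cosh) = x(T) − x₀·cosh − (ẋ₀/ω)·sinh
numerator   = 1.2358 − (0.2986)·3.158656 − (0.9530/3.3715)·2.996182 = -0.554286
denominator = 1 − 3.158656 = -2.158656
p = -0.554286 / -2.158656 = 0.2568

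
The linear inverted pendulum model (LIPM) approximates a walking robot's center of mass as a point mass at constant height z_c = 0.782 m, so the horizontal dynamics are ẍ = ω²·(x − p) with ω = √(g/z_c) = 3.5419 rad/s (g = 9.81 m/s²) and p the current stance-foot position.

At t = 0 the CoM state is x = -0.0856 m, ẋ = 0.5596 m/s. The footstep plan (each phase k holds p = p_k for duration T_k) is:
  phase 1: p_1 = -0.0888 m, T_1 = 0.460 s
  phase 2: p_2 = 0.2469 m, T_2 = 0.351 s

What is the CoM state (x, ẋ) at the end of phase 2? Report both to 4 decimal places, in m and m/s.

phase 1: p=-0.0888, T=0.460, ωT=1.629274, cosh=2.648121, sinh=2.452049; start (x,ẋ)=(-0.085600, 0.559600) → end (x,ẋ)=(0.307084, 1.509680)
phase 2: p=0.2469, T=0.351, ωT=1.243207, cosh=1.877585, sinh=1.589128; start (x,ẋ)=(0.307084, 1.509680) → end (x,ẋ)=(1.037241, 3.173300)

x = 1.0372, ẋ = 3.1733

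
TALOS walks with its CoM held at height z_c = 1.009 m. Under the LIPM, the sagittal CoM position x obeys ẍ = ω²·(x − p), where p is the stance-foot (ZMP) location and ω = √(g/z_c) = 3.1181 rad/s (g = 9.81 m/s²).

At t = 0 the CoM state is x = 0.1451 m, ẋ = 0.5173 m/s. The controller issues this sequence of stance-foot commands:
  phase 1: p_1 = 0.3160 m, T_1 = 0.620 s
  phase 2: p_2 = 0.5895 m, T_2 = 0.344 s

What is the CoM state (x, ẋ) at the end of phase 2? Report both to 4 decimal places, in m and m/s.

x = 0.0842, ẋ = -1.2319

phase 1: p=0.3160, T=0.620, ωT=1.933222, cosh=3.528213, sinh=3.383531; start (x,ẋ)=(0.145100, 0.517300) → end (x,ẋ)=(0.274364, 0.022117)
phase 2: p=0.5895, T=0.344, ωT=1.072626, cosh=1.632578, sinh=1.290469; start (x,ẋ)=(0.274364, 0.022117) → end (x,ẋ)=(0.084170, -1.231939)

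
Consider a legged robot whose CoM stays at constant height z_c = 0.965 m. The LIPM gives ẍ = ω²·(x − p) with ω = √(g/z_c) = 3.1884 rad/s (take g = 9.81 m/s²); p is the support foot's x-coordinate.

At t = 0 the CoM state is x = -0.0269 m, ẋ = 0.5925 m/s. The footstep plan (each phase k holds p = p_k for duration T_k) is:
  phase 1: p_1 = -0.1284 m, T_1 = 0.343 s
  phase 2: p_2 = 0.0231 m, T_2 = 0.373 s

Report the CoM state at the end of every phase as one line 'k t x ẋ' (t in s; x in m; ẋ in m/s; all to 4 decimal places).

1 0.3430 0.2863 1.4124
2 0.7160 1.1556 3.7852

phase 1: p=-0.1284, T=0.343, ωT=1.093621, cosh=1.660033, sinh=1.325031; start (x,ẋ)=(-0.026900, 0.592500) → end (x,ẋ)=(0.286324, 1.412379)
phase 2: p=0.0231, T=0.373, ωT=1.189273, cosh=1.794568, sinh=1.490125; start (x,ẋ)=(0.286324, 1.412379) → end (x,ẋ)=(1.155560, 3.785217)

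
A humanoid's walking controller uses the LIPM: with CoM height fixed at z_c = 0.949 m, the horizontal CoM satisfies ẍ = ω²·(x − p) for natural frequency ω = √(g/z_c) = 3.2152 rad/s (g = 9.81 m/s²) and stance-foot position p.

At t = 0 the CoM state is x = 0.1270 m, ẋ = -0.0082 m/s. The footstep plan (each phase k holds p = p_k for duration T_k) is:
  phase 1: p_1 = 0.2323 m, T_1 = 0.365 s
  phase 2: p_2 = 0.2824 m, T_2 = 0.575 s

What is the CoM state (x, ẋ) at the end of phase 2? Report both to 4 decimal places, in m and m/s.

phase 1: p=0.2323, T=0.365, ωT=1.173548, cosh=1.771356, sinh=1.462088; start (x,ẋ)=(0.127000, -0.008200) → end (x,ẋ)=(0.042047, -0.509531)
phase 2: p=0.2824, T=0.575, ωT=1.848740, cosh=3.254623, sinh=3.097188; start (x,ẋ)=(0.042047, -0.509531) → end (x,ẋ)=(-0.990686, -4.051781)

x = -0.9907, ẋ = -4.0518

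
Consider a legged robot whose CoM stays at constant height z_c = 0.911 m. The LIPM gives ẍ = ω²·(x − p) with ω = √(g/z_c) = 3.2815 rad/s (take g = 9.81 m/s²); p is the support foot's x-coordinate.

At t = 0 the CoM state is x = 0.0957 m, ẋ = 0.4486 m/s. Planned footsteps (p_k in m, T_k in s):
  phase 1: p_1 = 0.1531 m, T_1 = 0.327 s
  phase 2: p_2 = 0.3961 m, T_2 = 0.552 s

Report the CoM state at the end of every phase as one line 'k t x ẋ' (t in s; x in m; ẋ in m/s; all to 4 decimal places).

phase 1: p=0.1531, T=0.327, ωT=1.073050, cosh=1.633125, sinh=1.291161; start (x,ẋ)=(0.095700, 0.448600) → end (x,ẋ)=(0.235868, 0.489419)
phase 2: p=0.3961, T=0.552, ωT=1.811388, cosh=3.141181, sinh=2.977754; start (x,ẋ)=(0.235868, 0.489419) → end (x,ẋ)=(0.336899, -0.028354)

1 0.3270 0.2359 0.4894
2 0.8790 0.3369 -0.0284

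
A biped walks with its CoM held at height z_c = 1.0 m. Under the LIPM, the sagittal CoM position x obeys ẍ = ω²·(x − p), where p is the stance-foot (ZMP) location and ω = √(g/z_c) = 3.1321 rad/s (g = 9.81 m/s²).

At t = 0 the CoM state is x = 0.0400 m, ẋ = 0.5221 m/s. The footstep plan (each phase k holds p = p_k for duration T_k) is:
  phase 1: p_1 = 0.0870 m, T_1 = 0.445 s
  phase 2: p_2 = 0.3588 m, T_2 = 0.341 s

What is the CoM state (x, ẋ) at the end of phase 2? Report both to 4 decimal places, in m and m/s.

x = 0.6093, ẋ = 1.1343

phase 1: p=0.0870, T=0.445, ωT=1.393784, cosh=2.139104, sinh=1.890969; start (x,ẋ)=(0.040000, 0.522100) → end (x,ẋ)=(0.301674, 0.838459)
phase 2: p=0.3588, T=0.341, ωT=1.068046, cosh=1.626684, sinh=1.283005; start (x,ẋ)=(0.301674, 0.838459) → end (x,ẋ)=(0.609333, 1.134347)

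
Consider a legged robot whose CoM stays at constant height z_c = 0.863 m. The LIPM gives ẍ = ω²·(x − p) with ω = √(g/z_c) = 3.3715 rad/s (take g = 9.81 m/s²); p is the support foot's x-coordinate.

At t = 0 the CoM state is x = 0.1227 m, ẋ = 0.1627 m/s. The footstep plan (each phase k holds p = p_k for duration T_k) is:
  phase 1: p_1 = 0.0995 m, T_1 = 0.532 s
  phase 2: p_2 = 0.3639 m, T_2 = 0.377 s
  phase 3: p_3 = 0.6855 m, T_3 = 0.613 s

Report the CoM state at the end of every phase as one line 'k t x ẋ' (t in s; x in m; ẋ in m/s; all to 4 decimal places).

phase 1: p=0.0995, T=0.532, ωT=1.793638, cosh=3.088818, sinh=2.922464; start (x,ẋ)=(0.122700, 0.162700) → end (x,ẋ)=(0.312191, 0.731142)
phase 2: p=0.3639, T=0.377, ωT=1.271056, cosh=1.922574, sinh=1.642039; start (x,ẋ)=(0.312191, 0.731142) → end (x,ẋ)=(0.620578, 1.119409)
phase 3: p=0.6855, T=0.613, ωT=2.066730, cosh=4.012773, sinh=3.886174; start (x,ẋ)=(0.620578, 1.119409) → end (x,ẋ)=(1.715274, 3.641310)

1 0.5320 0.3122 0.7311
2 0.9090 0.6206 1.1194
3 1.5220 1.7153 3.6413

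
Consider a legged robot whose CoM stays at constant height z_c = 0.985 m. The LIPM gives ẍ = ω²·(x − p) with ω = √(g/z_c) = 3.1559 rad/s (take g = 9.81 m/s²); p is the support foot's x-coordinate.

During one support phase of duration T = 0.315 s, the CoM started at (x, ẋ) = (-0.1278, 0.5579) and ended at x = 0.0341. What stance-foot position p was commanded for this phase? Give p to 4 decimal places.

p = -0.0453

ωT = 3.1559·0.315 = 0.994108; cosh(ωT) = 1.536184, sinh(ωT) = 1.166130
x(T) = p + (x₀−p)·cosh(ωT) + (ẋ₀/ω)·sinh(ωT) ⇒ p·(1 − cosh) = x(T) − x₀·cosh − (ẋ₀/ω)·sinh
numerator   = 0.0341 − (-0.1278)·1.536184 − (0.5579/3.1559)·1.166130 = 0.024276
denominator = 1 − 1.536184 = -0.536184
p = 0.024276 / -0.536184 = -0.0453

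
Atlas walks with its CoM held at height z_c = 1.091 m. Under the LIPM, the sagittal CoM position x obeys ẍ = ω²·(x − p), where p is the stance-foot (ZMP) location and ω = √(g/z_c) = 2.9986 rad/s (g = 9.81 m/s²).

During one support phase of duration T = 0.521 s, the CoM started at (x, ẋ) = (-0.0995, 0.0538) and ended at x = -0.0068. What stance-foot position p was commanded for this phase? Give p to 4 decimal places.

p = -0.1343

ωT = 2.9986·0.521 = 1.562271; cosh(ωT) = 2.489649, sinh(ωT) = 2.279990
x(T) = p + (x₀−p)·cosh(ωT) + (ẋ₀/ω)·sinh(ωT) ⇒ p·(1 − cosh) = x(T) − x₀·cosh − (ẋ₀/ω)·sinh
numerator   = -0.0068 − (-0.0995)·2.489649 − (0.0538/2.9986)·2.279990 = 0.200013
denominator = 1 − 2.489649 = -1.489649
p = 0.200013 / -1.489649 = -0.1343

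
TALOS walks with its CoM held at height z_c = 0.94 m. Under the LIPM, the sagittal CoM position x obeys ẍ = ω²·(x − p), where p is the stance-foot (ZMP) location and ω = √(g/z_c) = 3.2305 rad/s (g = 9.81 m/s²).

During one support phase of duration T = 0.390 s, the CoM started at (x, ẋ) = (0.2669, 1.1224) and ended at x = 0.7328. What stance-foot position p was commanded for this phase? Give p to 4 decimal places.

ωT = 3.2305·0.390 = 1.259895; cosh(ωT) = 1.904368, sinh(ωT) = 1.620684
x(T) = p + (x₀−p)·cosh(ωT) + (ẋ₀/ω)·sinh(ωT) ⇒ p·(1 − cosh) = x(T) − x₀·cosh − (ẋ₀/ω)·sinh
numerator   = 0.7328 − (0.2669)·1.904368 − (1.1224/3.2305)·1.620684 = -0.338564
denominator = 1 − 1.904368 = -0.904368
p = -0.338564 / -0.904368 = 0.3744

p = 0.3744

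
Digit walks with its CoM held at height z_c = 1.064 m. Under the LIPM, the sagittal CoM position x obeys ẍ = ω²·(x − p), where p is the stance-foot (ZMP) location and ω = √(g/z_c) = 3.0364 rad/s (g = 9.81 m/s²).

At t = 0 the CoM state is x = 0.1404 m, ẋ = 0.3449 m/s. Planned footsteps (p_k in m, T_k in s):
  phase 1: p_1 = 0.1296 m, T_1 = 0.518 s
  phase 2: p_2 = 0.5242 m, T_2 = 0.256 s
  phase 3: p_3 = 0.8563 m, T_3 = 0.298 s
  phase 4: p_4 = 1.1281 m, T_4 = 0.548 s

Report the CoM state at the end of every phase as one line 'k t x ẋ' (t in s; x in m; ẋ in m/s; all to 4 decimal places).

phase 1: p=0.1296, T=0.518, ωT=1.572855, cosh=2.513922, sinh=2.306470; start (x,ẋ)=(0.140400, 0.344900) → end (x,ẋ)=(0.418739, 0.942688)
phase 2: p=0.5242, T=0.256, ωT=0.777318, cosh=1.317634, sinh=0.857997; start (x,ẋ)=(0.418739, 0.942688) → end (x,ẋ)=(0.651616, 0.967367)
phase 3: p=0.8563, T=0.298, ωT=0.904847, cosh=1.438079, sinh=1.033475; start (x,ẋ)=(0.651616, 0.967367) → end (x,ẋ)=(0.891204, 0.748844)
phase 4: p=1.1281, T=0.548, ωT=1.663947, cosh=2.734751, sinh=2.545361; start (x,ẋ)=(0.891204, 0.748844) → end (x,ẋ)=(1.107991, 0.216996)

1 0.5180 0.4187 0.9427
2 0.7740 0.6516 0.9674
3 1.0720 0.8912 0.7488
4 1.6200 1.1080 0.2170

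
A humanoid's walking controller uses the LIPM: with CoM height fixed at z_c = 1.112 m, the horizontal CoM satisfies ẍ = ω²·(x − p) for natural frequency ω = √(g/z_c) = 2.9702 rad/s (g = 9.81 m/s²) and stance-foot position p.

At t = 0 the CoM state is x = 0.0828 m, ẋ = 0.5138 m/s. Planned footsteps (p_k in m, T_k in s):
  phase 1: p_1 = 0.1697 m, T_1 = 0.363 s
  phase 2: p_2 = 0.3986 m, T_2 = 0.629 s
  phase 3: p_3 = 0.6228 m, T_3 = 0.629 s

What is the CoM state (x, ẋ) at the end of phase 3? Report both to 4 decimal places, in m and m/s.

phase 1: p=0.1697, T=0.363, ωT=1.078183, cosh=1.639773, sinh=1.299560; start (x,ẋ)=(0.082800, 0.513800) → end (x,ẋ)=(0.252008, 0.507086)
phase 2: p=0.3986, T=0.629, ωT=1.868256, cosh=3.315691, sinh=3.161298; start (x,ẋ)=(0.252008, 0.507086) → end (x,ẋ)=(0.452257, 0.304886)
phase 3: p=0.6228, T=0.629, ωT=1.868256, cosh=3.315691, sinh=3.161298; start (x,ẋ)=(0.452257, 0.304886) → end (x,ẋ)=(0.381834, -0.590437)

x = 0.3818, ẋ = -0.5904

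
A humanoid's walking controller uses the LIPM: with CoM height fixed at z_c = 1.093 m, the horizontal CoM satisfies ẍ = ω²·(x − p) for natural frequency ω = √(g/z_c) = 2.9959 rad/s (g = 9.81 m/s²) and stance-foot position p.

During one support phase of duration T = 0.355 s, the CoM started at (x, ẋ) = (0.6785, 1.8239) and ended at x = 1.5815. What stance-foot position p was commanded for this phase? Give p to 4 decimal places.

p = 0.4750

ωT = 2.9959·0.355 = 1.063544; cosh(ωT) = 1.620925, sinh(ωT) = 1.275695
x(T) = p + (x₀−p)·cosh(ωT) + (ẋ₀/ω)·sinh(ωT) ⇒ p·(1 − cosh) = x(T) − x₀·cosh − (ẋ₀/ω)·sinh
numerator   = 1.5815 − (0.6785)·1.620925 − (1.8239/2.9959)·1.275695 = -0.294939
denominator = 1 − 1.620925 = -0.620925
p = -0.294939 / -0.620925 = 0.4750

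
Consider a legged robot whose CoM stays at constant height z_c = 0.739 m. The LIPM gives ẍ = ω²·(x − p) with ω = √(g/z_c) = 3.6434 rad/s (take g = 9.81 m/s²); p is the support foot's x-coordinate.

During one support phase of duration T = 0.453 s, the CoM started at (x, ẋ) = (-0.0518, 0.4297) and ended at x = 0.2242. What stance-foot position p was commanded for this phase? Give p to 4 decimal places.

ωT = 3.6434·0.453 = 1.650460; cosh(ωT) = 2.700669, sinh(ωT) = 2.508708
x(T) = p + (x₀−p)·cosh(ωT) + (ẋ₀/ω)·sinh(ωT) ⇒ p·(1 − cosh) = x(T) − x₀·cosh − (ẋ₀/ω)·sinh
numerator   = 0.2242 − (-0.0518)·2.700669 − (0.4297/3.6434)·2.508708 = 0.068219
denominator = 1 − 2.700669 = -1.700669
p = 0.068219 / -1.700669 = -0.0401

p = -0.0401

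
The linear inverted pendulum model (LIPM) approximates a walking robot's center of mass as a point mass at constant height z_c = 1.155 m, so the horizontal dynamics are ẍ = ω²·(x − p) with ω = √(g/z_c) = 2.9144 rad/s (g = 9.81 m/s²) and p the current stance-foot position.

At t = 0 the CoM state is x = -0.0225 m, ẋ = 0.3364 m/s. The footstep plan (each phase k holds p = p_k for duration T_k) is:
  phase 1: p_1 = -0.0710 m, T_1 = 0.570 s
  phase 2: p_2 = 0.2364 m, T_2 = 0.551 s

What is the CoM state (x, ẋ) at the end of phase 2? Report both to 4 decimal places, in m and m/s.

phase 1: p=-0.0710, T=0.570, ωT=1.661208, cosh=2.727789, sinh=2.537879; start (x,ẋ)=(-0.022500, 0.336400) → end (x,ẋ)=(0.354237, 1.276353)
phase 2: p=0.2364, T=0.551, ωT=1.605834, cosh=2.591368, sinh=2.390646; start (x,ẋ)=(0.354237, 1.276353) → end (x,ẋ)=(1.588736, 4.128508)

x = 1.5887, ẋ = 4.1285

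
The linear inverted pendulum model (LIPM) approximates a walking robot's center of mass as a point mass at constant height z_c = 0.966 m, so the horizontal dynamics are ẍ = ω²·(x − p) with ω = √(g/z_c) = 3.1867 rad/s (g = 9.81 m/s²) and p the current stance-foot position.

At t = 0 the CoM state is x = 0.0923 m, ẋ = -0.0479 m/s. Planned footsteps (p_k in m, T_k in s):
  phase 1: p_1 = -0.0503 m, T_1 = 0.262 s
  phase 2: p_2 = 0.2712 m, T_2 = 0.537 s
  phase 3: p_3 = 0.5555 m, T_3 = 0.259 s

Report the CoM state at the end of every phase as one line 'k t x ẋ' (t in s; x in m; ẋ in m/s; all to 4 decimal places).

1 0.2620 0.1309 0.3595
2 0.7990 0.1722 -0.1697
3 1.0580 -0.0150 -1.3574

phase 1: p=-0.0503, T=0.262, ωT=0.834915, cosh=1.369265, sinh=0.935354; start (x,ẋ)=(0.092300, -0.047900) → end (x,ẋ)=(0.130898, 0.359459)
phase 2: p=0.2712, T=0.537, ωT=1.711258, cosh=2.858280, sinh=2.677641; start (x,ẋ)=(0.130898, 0.359459) → end (x,ẋ)=(0.172214, -0.169743)
phase 3: p=0.5555, T=0.259, ωT=0.825355, cosh=1.360385, sinh=0.922306; start (x,ẋ)=(0.172214, -0.169743) → end (x,ẋ)=(-0.015044, -1.357437)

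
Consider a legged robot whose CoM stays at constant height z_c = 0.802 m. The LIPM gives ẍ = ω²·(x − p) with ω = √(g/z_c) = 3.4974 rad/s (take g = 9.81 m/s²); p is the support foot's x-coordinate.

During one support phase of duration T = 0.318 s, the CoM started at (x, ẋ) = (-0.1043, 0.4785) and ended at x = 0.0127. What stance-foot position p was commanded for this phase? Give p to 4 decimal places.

ωT = 3.4974·0.318 = 1.112173; cosh(ωT) = 1.684902, sinh(ωT) = 1.356058
x(T) = p + (x₀−p)·cosh(ωT) + (ẋ₀/ω)·sinh(ωT) ⇒ p·(1 − cosh) = x(T) − x₀·cosh − (ẋ₀/ω)·sinh
numerator   = 0.0127 − (-0.1043)·1.684902 − (0.4785/3.4974)·1.356058 = 0.002905
denominator = 1 − 1.684902 = -0.684902
p = 0.002905 / -0.684902 = -0.0042

p = -0.0042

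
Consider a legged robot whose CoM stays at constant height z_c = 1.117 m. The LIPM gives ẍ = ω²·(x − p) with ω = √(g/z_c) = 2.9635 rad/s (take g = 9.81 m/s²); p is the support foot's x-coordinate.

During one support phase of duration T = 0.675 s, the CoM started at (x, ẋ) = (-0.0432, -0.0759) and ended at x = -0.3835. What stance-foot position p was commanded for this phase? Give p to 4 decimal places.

ωT = 2.9635·0.675 = 2.000363; cosh(ωT) = 3.763511, sinh(ωT) = 3.628224
x(T) = p + (x₀−p)·cosh(ωT) + (ẋ₀/ω)·sinh(ωT) ⇒ p·(1 − cosh) = x(T) − x₀·cosh − (ẋ₀/ω)·sinh
numerator   = -0.3835 − (-0.0432)·3.763511 − (-0.0759/2.9635)·3.628224 = -0.127992
denominator = 1 − 3.763511 = -2.763511
p = -0.127992 / -2.763511 = 0.0463

p = 0.0463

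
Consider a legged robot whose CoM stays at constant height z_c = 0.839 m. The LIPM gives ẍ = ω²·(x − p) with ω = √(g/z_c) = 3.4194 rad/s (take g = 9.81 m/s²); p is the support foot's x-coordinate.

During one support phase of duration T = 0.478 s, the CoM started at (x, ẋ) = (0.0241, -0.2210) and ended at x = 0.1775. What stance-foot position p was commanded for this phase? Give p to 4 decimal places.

p = -0.1642

ωT = 3.4194·0.478 = 1.634473; cosh(ωT) = 2.660906, sinh(ωT) = 2.465851
x(T) = p + (x₀−p)·cosh(ωT) + (ẋ₀/ω)·sinh(ωT) ⇒ p·(1 − cosh) = x(T) − x₀·cosh − (ẋ₀/ω)·sinh
numerator   = 0.1775 − (0.0241)·2.660906 − (-0.2210/3.4194)·2.465851 = 0.272743
denominator = 1 − 2.660906 = -1.660906
p = 0.272743 / -1.660906 = -0.1642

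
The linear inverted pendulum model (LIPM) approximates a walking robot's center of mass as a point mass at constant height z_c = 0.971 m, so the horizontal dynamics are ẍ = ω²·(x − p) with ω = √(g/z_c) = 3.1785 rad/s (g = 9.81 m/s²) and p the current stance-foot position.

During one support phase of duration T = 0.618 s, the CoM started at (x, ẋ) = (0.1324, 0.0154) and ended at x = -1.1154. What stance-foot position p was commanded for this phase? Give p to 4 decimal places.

ωT = 3.1785·0.618 = 1.964313; cosh(ωT) = 3.635132, sinh(ωT) = 3.494880
x(T) = p + (x₀−p)·cosh(ωT) + (ẋ₀/ω)·sinh(ωT) ⇒ p·(1 − cosh) = x(T) − x₀·cosh − (ẋ₀/ω)·sinh
numerator   = -1.1154 − (0.1324)·3.635132 − (0.0154/3.1785)·3.494880 = -1.613624
denominator = 1 − 3.635132 = -2.635132
p = -1.613624 / -2.635132 = 0.6124

p = 0.6124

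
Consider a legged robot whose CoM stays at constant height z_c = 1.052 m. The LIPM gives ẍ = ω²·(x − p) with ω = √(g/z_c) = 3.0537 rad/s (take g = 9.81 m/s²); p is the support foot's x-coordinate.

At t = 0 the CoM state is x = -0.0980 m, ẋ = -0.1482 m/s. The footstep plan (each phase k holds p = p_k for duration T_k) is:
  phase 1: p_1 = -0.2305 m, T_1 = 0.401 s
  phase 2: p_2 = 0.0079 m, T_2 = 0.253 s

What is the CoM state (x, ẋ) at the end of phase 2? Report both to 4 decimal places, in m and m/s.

phase 1: p=-0.2305, T=0.401, ωT=1.224534, cosh=1.848237, sinh=1.554342; start (x,ẋ)=(-0.098000, -0.148200) → end (x,ẋ)=(-0.061043, 0.355002)
phase 2: p=0.0079, T=0.253, ωT=0.772586, cosh=1.313588, sinh=0.851771; start (x,ẋ)=(-0.061043, 0.355002) → end (x,ẋ)=(0.016358, 0.287002)

x = 0.0164, ẋ = 0.2870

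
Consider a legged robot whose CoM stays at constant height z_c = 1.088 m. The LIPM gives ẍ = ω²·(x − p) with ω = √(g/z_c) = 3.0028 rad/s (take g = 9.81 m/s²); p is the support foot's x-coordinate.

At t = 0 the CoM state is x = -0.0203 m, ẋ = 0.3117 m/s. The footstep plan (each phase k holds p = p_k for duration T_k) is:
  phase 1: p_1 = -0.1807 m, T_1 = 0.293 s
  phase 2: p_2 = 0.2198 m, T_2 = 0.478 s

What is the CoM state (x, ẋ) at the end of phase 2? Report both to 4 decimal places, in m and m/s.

phase 1: p=-0.1807, T=0.293, ωT=0.879820, cosh=1.412662, sinh=0.997805; start (x,ẋ)=(-0.020300, 0.311700) → end (x,ẋ)=(0.149466, 0.920919)
phase 2: p=0.2198, T=0.478, ωT=1.435338, cosh=2.219551, sinh=1.981516; start (x,ẋ)=(0.149466, 0.920919) → end (x,ẋ)=(0.671395, 1.625533)

x = 0.6714, ẋ = 1.6255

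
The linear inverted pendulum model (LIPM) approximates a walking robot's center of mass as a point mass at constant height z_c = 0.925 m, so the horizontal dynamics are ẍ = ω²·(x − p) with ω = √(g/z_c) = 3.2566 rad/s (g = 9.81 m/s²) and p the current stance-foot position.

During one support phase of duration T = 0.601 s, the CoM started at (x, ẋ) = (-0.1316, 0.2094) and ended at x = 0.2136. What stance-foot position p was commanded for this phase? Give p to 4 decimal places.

ωT = 3.2566·0.601 = 1.957217; cosh(ωT) = 3.610423, sinh(ωT) = 3.469172
x(T) = p + (x₀−p)·cosh(ωT) + (ẋ₀/ω)·sinh(ωT) ⇒ p·(1 − cosh) = x(T) − x₀·cosh − (ẋ₀/ω)·sinh
numerator   = 0.2136 − (-0.1316)·3.610423 − (0.2094/3.2566)·3.469172 = 0.465663
denominator = 1 − 3.610423 = -2.610423
p = 0.465663 / -2.610423 = -0.1784

p = -0.1784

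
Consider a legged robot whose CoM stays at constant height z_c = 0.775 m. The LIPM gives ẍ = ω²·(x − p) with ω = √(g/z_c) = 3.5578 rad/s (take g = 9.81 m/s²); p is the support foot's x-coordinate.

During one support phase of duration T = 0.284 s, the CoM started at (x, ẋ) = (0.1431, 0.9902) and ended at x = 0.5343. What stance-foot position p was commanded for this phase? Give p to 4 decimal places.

ωT = 3.5578·0.284 = 1.010415; cosh(ωT) = 1.555405, sinh(ωT) = 1.191337
x(T) = p + (x₀−p)·cosh(ωT) + (ẋ₀/ω)·sinh(ωT) ⇒ p·(1 − cosh) = x(T) − x₀·cosh − (ẋ₀/ω)·sinh
numerator   = 0.5343 − (0.1431)·1.555405 − (0.9902/3.5578)·1.191337 = -0.019849
denominator = 1 − 1.555405 = -0.555405
p = -0.019849 / -0.555405 = 0.0357

p = 0.0357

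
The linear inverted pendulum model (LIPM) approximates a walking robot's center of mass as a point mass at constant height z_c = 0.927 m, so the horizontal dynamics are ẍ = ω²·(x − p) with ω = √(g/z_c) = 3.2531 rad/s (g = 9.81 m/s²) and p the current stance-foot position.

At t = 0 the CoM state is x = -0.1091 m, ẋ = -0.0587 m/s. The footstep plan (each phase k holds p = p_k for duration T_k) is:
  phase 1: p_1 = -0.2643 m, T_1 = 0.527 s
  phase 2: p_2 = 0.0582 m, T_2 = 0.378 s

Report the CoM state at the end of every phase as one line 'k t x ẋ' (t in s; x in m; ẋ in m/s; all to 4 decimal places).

1 0.5270 0.1321 1.1881
2 0.9050 0.7666 2.5816

phase 1: p=-0.2643, T=0.527, ωT=1.714384, cosh=2.866663, sinh=2.686589; start (x,ẋ)=(-0.109100, -0.058700) → end (x,ẋ)=(0.132128, 1.188135)
phase 2: p=0.0582, T=0.378, ωT=1.229672, cosh=1.856248, sinh=1.563859; start (x,ẋ)=(0.132128, 1.188135) → end (x,ẋ)=(0.766600, 2.581575)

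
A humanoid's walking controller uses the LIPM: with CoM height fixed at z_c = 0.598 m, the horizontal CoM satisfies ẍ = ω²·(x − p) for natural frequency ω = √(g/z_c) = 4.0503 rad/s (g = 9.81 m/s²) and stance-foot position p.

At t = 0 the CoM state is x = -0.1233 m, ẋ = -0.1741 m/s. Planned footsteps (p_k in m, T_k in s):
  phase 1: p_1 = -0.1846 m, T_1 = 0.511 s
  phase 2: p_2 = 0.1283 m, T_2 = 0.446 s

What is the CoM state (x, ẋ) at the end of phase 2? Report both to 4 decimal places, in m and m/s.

x = -0.4071, ẋ = -1.9693

phase 1: p=-0.1846, T=0.511, ωT=2.069703, cosh=4.024348, sinh=3.898124; start (x,ẋ)=(-0.123300, -0.174100) → end (x,ẋ)=(-0.105466, 0.267201)
phase 2: p=0.1283, T=0.446, ωT=1.806434, cosh=3.126467, sinh=2.962228; start (x,ẋ)=(-0.105466, 0.267201) → end (x,ẋ)=(-0.407143, -1.969314)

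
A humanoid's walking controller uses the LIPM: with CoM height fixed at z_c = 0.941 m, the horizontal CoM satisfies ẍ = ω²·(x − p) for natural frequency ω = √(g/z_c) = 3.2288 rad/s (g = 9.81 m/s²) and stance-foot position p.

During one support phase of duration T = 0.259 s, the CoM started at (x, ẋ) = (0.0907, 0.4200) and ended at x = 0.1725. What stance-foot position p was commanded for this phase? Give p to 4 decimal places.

ωT = 3.2288·0.259 = 0.836259; cosh(ωT) = 1.370523, sinh(ωT) = 0.937195
x(T) = p + (x₀−p)·cosh(ωT) + (ẋ₀/ω)·sinh(ωT) ⇒ p·(1 − cosh) = x(T) − x₀·cosh − (ẋ₀/ω)·sinh
numerator   = 0.1725 − (0.0907)·1.370523 − (0.4200/3.2288)·0.937195 = -0.073716
denominator = 1 − 1.370523 = -0.370523
p = -0.073716 / -0.370523 = 0.1990

p = 0.1990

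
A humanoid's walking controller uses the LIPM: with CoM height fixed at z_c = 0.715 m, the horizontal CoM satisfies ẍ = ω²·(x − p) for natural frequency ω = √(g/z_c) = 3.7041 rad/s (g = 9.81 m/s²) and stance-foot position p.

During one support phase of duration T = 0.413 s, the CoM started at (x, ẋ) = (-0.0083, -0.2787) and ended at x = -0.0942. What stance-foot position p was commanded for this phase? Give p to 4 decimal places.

ωT = 3.7041·0.413 = 1.529793; cosh(ωT) = 2.416901, sinh(ωT) = 2.200321
x(T) = p + (x₀−p)·cosh(ωT) + (ẋ₀/ω)·sinh(ωT) ⇒ p·(1 − cosh) = x(T) − x₀·cosh − (ẋ₀/ω)·sinh
numerator   = -0.0942 − (-0.0083)·2.416901 − (-0.2787/3.7041)·2.200321 = 0.091415
denominator = 1 − 2.416901 = -1.416901
p = 0.091415 / -1.416901 = -0.0645

p = -0.0645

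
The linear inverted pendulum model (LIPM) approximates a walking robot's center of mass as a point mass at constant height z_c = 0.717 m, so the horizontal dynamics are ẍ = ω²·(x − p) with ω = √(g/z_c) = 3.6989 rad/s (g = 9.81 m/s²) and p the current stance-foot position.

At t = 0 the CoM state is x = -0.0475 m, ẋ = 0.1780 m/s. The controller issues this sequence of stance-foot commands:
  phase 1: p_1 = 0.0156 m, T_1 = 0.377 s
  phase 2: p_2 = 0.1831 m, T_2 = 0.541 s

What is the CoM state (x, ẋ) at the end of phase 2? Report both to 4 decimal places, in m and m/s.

phase 1: p=0.0156, T=0.377, ωT=1.394485, cosh=2.140429, sinh=1.892469; start (x,ẋ)=(-0.047500, 0.178000) → end (x,ẋ)=(-0.028391, -0.060707)
phase 2: p=0.1831, T=0.541, ωT=2.001105, cosh=3.766205, sinh=3.631019; start (x,ẋ)=(-0.028391, -0.060707) → end (x,ẋ)=(-0.673011, -3.069122)

x = -0.6730, ẋ = -3.0691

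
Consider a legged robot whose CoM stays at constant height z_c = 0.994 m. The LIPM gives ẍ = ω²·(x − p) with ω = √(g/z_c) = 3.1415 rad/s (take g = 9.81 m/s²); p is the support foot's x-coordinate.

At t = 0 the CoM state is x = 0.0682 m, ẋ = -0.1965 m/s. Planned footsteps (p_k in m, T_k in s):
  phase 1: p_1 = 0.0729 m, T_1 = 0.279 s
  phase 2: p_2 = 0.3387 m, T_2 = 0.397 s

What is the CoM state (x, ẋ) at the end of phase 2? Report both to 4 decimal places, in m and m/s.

phase 1: p=0.0729, T=0.279, ωT=0.876479, cosh=1.409335, sinh=0.993089; start (x,ẋ)=(0.068200, -0.196500) → end (x,ẋ)=(0.004159, -0.291597)
phase 2: p=0.3387, T=0.397, ωT=1.247176, cosh=1.883907, sinh=1.596592; start (x,ẋ)=(0.004159, -0.291597) → end (x,ẋ)=(-0.439742, -2.227299)

x = -0.4397, ẋ = -2.2273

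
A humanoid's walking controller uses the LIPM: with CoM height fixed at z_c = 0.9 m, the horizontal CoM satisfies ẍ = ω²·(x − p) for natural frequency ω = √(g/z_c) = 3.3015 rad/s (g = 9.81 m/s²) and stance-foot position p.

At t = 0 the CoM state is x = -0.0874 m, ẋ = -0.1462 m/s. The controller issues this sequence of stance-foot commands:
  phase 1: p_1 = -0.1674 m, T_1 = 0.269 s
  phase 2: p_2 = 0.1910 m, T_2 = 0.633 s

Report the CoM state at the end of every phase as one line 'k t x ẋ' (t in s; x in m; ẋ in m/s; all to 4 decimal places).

1 0.2690 -0.0984 0.0589
2 0.9020 -0.9257 -3.5614

phase 1: p=-0.1674, T=0.269, ωT=0.888104, cosh=1.420976, sinh=1.009540; start (x,ẋ)=(-0.087400, -0.146200) → end (x,ẋ)=(-0.098427, 0.058893)
phase 2: p=0.1910, T=0.633, ωT=2.089850, cosh=4.103702, sinh=3.979996; start (x,ẋ)=(-0.098427, 0.058893) → end (x,ẋ)=(-0.925727, -3.561383)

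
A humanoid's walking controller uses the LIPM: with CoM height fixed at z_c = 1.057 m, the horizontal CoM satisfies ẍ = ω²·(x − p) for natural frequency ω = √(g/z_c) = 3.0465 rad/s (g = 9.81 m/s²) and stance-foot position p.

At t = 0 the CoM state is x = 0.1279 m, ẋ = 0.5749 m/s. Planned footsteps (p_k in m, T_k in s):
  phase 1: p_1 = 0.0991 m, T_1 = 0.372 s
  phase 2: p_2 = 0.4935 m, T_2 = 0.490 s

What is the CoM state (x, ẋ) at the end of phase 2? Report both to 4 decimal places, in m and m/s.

phase 1: p=0.0991, T=0.372, ωT=1.133298, cosh=1.713926, sinh=1.391957; start (x,ẋ)=(0.127900, 0.574900) → end (x,ẋ)=(0.411135, 1.107465)
phase 2: p=0.4935, T=0.490, ωT=1.492785, cosh=2.337108, sinh=2.112362; start (x,ẋ)=(0.411135, 1.107465) → end (x,ẋ)=(1.068891, 2.058221)

x = 1.0689, ẋ = 2.0582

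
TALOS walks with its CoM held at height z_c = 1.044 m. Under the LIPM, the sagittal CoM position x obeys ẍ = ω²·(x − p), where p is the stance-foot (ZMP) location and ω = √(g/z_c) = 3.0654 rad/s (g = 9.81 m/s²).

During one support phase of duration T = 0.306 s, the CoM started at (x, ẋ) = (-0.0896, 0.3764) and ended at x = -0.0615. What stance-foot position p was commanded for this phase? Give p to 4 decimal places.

ωT = 3.0654·0.306 = 0.938012; cosh(ωT) = 1.473152, sinh(ωT) = 1.081747
x(T) = p + (x₀−p)·cosh(ωT) + (ẋ₀/ω)·sinh(ωT) ⇒ p·(1 − cosh) = x(T) − x₀·cosh − (ẋ₀/ω)·sinh
numerator   = -0.0615 − (-0.0896)·1.473152 − (0.3764/3.0654)·1.081747 = -0.062333
denominator = 1 − 1.473152 = -0.473152
p = -0.062333 / -0.473152 = 0.1317

p = 0.1317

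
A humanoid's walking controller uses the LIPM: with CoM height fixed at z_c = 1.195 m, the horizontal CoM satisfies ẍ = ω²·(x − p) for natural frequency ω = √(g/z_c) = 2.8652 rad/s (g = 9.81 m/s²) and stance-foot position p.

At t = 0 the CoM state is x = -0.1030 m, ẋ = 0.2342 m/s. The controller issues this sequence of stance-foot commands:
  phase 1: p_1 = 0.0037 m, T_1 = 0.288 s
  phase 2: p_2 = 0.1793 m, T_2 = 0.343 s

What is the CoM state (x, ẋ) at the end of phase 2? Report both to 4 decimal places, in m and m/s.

phase 1: p=0.0037, T=0.288, ωT=0.825178, cosh=1.360222, sinh=0.922064; start (x,ẋ)=(-0.103000, 0.234200) → end (x,ẋ)=(-0.066067, 0.036673)
phase 2: p=0.1793, T=0.343, ωT=0.982764, cosh=1.523053, sinh=1.148777; start (x,ẋ)=(-0.066067, 0.036673) → end (x,ẋ)=(-0.179702, -0.751763)

x = -0.1797, ẋ = -0.7518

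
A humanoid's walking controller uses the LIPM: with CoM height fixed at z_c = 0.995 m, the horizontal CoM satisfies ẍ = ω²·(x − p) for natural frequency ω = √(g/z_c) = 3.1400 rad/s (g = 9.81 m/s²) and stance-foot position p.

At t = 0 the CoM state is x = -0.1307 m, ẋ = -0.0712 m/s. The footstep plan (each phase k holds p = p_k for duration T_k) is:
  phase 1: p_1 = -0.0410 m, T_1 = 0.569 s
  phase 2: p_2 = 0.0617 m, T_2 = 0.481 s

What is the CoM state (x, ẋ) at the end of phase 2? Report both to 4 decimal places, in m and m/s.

phase 1: p=-0.0410, T=0.569, ωT=1.786660, cosh=3.068500, sinh=2.900981; start (x,ẋ)=(-0.130700, -0.071200) → end (x,ẋ)=(-0.382025, -1.035562)
phase 2: p=0.0617, T=0.481, ωT=1.510340, cosh=2.374553, sinh=2.153718; start (x,ẋ)=(-0.382025, -1.035562) → end (x,ẋ)=(-1.702237, -5.459761)

x = -1.7022, ẋ = -5.4598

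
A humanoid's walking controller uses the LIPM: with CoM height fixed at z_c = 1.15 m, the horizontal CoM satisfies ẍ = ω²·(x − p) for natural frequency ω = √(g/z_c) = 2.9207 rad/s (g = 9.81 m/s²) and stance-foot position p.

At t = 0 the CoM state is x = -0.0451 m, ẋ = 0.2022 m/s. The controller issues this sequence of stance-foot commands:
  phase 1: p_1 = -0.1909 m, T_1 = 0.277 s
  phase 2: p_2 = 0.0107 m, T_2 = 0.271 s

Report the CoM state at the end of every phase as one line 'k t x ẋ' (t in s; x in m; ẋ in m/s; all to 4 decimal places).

1 0.2770 0.0676 0.6554
2 0.5480 0.2831 1.0174

phase 1: p=-0.1909, T=0.277, ωT=0.809034, cosh=1.345513, sinh=0.900225; start (x,ẋ)=(-0.045100, 0.202200) → end (x,ẋ)=(0.067598, 0.655413)
phase 2: p=0.0107, T=0.271, ωT=0.791510, cosh=1.329943, sinh=0.876783; start (x,ẋ)=(0.067598, 0.655413) → end (x,ẋ)=(0.283124, 1.017367)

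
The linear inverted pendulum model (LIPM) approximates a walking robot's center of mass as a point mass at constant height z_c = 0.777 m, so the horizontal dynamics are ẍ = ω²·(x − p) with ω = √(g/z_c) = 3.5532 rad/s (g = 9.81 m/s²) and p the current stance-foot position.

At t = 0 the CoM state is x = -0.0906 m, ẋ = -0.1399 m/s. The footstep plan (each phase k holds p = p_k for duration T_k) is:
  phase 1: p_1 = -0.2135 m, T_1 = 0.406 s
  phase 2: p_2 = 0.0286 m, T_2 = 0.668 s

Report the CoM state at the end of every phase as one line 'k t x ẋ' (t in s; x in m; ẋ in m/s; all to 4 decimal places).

phase 1: p=-0.2135, T=0.406, ωT=1.442599, cosh=2.233997, sinh=1.997684; start (x,ẋ)=(-0.090600, -0.139900) → end (x,ẋ)=(-0.017597, 0.559829)
phase 2: p=0.0286, T=0.668, ωT=2.373538, cosh=5.414227, sinh=5.321076; start (x,ẋ)=(-0.017597, 0.559829) → end (x,ẋ)=(0.616850, 2.157610)

1 0.4060 -0.0176 0.5598
2 1.0740 0.6169 2.1576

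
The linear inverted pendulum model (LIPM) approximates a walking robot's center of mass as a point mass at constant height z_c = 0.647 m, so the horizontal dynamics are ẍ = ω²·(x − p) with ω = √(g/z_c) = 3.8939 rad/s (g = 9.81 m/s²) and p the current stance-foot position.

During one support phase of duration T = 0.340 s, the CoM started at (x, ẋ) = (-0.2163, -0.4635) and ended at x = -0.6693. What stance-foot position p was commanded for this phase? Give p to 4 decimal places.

p = 0.0259

ωT = 3.8939·0.340 = 1.323926; cosh(ωT) = 2.012118, sinh(ωT) = 1.746029
x(T) = p + (x₀−p)·cosh(ωT) + (ẋ₀/ω)·sinh(ωT) ⇒ p·(1 − cosh) = x(T) − x₀·cosh − (ẋ₀/ω)·sinh
numerator   = -0.6693 − (-0.2163)·2.012118 − (-0.4635/3.8939)·1.746029 = -0.026245
denominator = 1 − 2.012118 = -1.012118
p = -0.026245 / -1.012118 = 0.0259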